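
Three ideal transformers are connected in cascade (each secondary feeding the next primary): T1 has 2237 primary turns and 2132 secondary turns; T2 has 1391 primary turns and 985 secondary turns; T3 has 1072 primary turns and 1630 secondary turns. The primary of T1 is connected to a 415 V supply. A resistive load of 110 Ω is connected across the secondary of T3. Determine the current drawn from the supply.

I_supply ≈ 3.97 A

Secondary of T1: V = 415.00 × 2132/2237 = 395.52 V.
Secondary of T2: V = 395.52 × 985/1391 = 280.08 V.
Secondary of T3: V = 280.08 × 1630/1072 = 425.86 V.
I_load = 425.86/110 = 3.8715 A, so P_out = 425.86 × 3.8715 = 1648.7 W.
All ideal ⇒ P_in = P_out, so I_supply = 1648.7/415 = 3.97 A.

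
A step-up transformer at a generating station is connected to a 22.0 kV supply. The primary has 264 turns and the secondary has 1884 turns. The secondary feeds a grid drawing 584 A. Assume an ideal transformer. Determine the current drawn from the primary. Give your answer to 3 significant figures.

I_p ≈ 4170 A

For an ideal transformer I_p N_p = I_s N_s, so I_p = 584 × 1884/264 = 4170 A.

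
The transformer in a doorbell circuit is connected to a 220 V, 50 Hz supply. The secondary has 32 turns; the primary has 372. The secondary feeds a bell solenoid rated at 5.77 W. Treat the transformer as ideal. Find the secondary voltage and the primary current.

V_s = V_p × N_s/N_p = 220 × 32/372 = 18.925 V.
I_s = P/V_s = 5.77/18.925 = 0.30489 A.
I_p = I_s × N_s/N_p = 0.30489 × 32/372 = 0.0262 A.

V_s ≈ 18.9 V, I_p ≈ 0.0262 A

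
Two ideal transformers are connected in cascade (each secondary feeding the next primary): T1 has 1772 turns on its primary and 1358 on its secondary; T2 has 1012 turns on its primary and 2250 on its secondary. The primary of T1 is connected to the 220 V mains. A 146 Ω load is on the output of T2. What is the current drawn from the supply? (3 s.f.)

Secondary of T1: V = 220.00 × 1358/1772 = 168.60 V.
Secondary of T2: V = 168.60 × 2250/1012 = 374.85 V.
I_load = 374.85/146 = 2.5675 A, so P_out = 374.85 × 2.5675 = 962.43 W.
All ideal ⇒ P_in = P_out, so I_supply = 962.43/220 = 4.37 A.

I_supply ≈ 4.37 A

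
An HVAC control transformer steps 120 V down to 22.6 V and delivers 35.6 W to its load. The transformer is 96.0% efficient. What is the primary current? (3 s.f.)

I_p ≈ 0.309 A

P_in = P_out/η = 35.6/0.960 = 37.083 W.
I_p = P_in/V_p = 37.083/120 = 0.309 A.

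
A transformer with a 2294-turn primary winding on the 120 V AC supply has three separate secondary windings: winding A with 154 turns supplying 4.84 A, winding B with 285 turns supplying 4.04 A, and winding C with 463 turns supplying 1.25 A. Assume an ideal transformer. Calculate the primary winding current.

V_A = 120 × 154/2294 = 8.0558 V; V_B = 120 × 285/2294 = 14.908 V; V_C = 120 × 463/2294 = 24.220 V.
P_out = V_A I_A + V_B I_B + V_C I_C = 8.0558×4.84 + 14.908×4.04 + 24.220×1.25 = 38.990 + 60.230 + 30.275 = 129.49 W.
Ideal ⇒ P_in = P_out, so I_p = P_out/V_p = 129.49/120 = 1.08 A.

I_p ≈ 1.08 A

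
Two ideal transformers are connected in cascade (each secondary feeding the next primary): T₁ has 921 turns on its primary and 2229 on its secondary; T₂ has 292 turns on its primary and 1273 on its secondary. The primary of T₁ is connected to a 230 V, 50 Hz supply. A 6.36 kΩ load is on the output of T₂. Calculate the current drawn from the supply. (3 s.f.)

I_supply ≈ 4.03 A

Secondary of T₁: V = 230.00 × 2229/921 = 556.64 V.
Secondary of T₂: V = 556.64 × 1273/292 = 2426.7 V.
I_load = 2426.7/6360 = 0.38156 A, so P_out = 2426.7 × 0.38156 = 925.96 W.
All ideal ⇒ P_in = P_out, so I_supply = 925.96/230 = 4.03 A.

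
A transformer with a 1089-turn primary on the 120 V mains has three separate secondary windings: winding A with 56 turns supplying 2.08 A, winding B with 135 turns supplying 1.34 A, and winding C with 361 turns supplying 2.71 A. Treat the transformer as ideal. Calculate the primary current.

I_p ≈ 1.17 A

V_A = 120 × 56/1089 = 6.1708 V; V_B = 120 × 135/1089 = 14.876 V; V_C = 120 × 361/1089 = 39.780 V.
P_out = V_A I_A + V_B I_B + V_C I_C = 6.1708×2.08 + 14.876×1.34 + 39.780×2.71 = 12.835 + 19.934 + 107.80 = 140.57 W.
Ideal ⇒ P_in = P_out, so I_p = P_out/V_p = 140.57/120 = 1.17 A.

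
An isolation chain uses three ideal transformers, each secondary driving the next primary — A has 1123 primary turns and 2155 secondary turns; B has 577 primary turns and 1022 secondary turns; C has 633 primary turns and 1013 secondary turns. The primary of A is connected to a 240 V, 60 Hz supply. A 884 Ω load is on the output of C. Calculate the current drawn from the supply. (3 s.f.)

I_supply ≈ 8.03 A

After A: V = 240.00 × 2155/1123 = 460.55 V.
After B: V = 460.55 × 1022/577 = 815.74 V.
After C: V = 815.74 × 1013/633 = 1305.4 V.
I_load = 1305.4/884 = 1.4768 A, so P_out = 1305.4 × 1.4768 = 1927.8 W.
All ideal ⇒ P_in = P_out, so I_supply = 1927.8/240 = 8.03 A.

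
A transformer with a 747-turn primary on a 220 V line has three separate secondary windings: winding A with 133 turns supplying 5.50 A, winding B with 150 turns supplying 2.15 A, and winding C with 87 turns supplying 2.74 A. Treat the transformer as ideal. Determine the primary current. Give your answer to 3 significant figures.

I_p ≈ 1.73 A

V_A = 220 × 133/747 = 39.170 V; V_B = 220 × 150/747 = 44.177 V; V_C = 220 × 87/747 = 25.622 V.
P_out = V_A I_A + V_B I_B + V_C I_C = 39.170×5.50 + 44.177×2.15 + 25.622×2.74 = 215.44 + 94.980 + 70.206 = 380.62 W.
Ideal ⇒ P_in = P_out, so I_p = P_out/V_p = 380.62/220 = 1.73 A.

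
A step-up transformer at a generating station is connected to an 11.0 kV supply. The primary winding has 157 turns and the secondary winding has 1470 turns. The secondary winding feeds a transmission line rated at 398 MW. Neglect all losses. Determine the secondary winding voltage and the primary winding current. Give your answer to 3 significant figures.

V_s = V_p × N_s/N_p = 11000 × 1470/157 = 102990 V.
I_s = P/V_s = 3.98×10^8/102990 = 3864.3 A.
I_p = I_s × N_s/N_p = 3864.3 × 1470/157 = 36200 A.

V_s ≈ 103000 V, I_p ≈ 36200 A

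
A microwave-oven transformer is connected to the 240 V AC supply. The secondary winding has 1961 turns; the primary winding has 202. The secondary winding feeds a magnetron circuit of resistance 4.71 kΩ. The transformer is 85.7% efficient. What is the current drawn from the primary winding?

I_p ≈ 5.60 A

V_s = 240 × 1961/202 = 2329.9 V.
I_s = V_s/R = 2329.9/4710 = 0.49467 A.
P_out = V_s I_s = 2329.9 × 0.49467 = 1152.5 W.
P_in = P_out/η = 1152.5/0.857 = 1344.8 W.
I_p = P_in/V_p = 1344.8/240 = 5.60 A.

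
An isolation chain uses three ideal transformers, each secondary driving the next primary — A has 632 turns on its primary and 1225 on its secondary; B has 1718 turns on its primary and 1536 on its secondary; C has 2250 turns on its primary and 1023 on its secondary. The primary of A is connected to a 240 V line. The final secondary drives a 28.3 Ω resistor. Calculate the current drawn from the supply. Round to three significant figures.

After A: V = 240.00 × 1225/632 = 465.19 V.
After B: V = 465.19 × 1536/1718 = 415.91 V.
After C: V = 415.91 × 1023/2250 = 189.10 V.
I_load = 189.10/28.3 = 6.6820 A, so P_out = 189.10 × 6.6820 = 1263.6 W.
All ideal ⇒ P_in = P_out, so I_supply = 1263.6/240 = 5.26 A.

I_supply ≈ 5.26 A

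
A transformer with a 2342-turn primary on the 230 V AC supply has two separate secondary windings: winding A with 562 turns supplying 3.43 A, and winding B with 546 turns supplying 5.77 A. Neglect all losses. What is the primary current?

V_A = 230 × 562/2342 = 55.192 V; V_B = 230 × 546/2342 = 53.621 V.
P_out = V_A I_A + V_B I_B = 55.192×3.43 + 53.621×5.77 = 189.31 + 309.39 = 498.70 W.
Ideal ⇒ P_in = P_out, so I_p = P_out/V_p = 498.70/230 = 2.17 A.

I_p ≈ 2.17 A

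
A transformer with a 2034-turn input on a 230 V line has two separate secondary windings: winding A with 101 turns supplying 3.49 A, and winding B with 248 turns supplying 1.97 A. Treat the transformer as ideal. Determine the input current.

V_A = 230 × 101/2034 = 11.421 V; V_B = 230 × 248/2034 = 28.043 V.
P_out = V_A I_A + V_B I_B = 11.421×3.49 + 28.043×1.97 = 39.859 + 55.245 = 95.104 W.
Ideal ⇒ P_in = P_out, so I_in = P_out/V_in = 95.104/230 = 0.413 A.

I_in ≈ 0.413 A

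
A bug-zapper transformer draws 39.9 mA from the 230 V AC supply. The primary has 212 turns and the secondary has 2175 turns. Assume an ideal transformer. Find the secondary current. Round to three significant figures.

I_s ≈ 0.00389 A

I_s/I_p = N_p/N_s, so I_s = 0.0399 × 212/2175 = 0.00389 A.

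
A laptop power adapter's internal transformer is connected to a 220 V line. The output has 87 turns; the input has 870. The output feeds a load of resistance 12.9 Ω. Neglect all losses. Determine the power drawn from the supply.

V_out = V_in × N_out/N_in = 220 × 87/870 = 22.000 V.
I_out = V_out/R = 22.000/12.9 = 1.7054 A.
I_in = I_out × N_out/N_in = 1.7054 × 87/870 = 0.17054 A.
P = V_in I_in = 220 × 0.17054 = 37.5 W.

P ≈ 37.5 W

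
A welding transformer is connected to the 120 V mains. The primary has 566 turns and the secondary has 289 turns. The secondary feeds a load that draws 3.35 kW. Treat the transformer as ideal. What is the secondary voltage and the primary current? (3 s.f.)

V_s ≈ 61.3 V, I_p ≈ 27.9 A

V_s = V_p × N_s/N_p = 120 × 289/566 = 61.272 V.
I_s = P/V_s = 3350/61.272 = 54.674 A.
I_p = I_s × N_s/N_p = 54.674 × 289/566 = 27.9 A.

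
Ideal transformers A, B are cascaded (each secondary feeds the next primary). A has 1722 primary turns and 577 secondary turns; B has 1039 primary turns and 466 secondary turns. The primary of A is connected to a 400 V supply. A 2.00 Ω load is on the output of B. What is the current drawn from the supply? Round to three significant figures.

I_supply ≈ 4.52 A

Secondary of A: V = 400.00 × 577/1722 = 134.03 V.
Secondary of B: V = 134.03 × 466/1039 = 60.114 V.
I_load = 60.114/2.00 = 30.057 A, so P_out = 60.114 × 30.057 = 1806.8 W.
All ideal ⇒ P_in = P_out, so I_supply = 1806.8/400 = 4.52 A.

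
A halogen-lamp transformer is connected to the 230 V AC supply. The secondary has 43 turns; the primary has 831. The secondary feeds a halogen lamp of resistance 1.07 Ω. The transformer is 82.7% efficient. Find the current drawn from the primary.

V_s = 230 × 43/831 = 11.901 V.
I_s = V_s/R = 11.901/1.07 = 11.123 A.
P_out = V_s I_s = 11.901 × 11.123 = 132.38 W.
P_in = P_out/η = 132.38/0.827 = 160.07 W.
I_p = P_in/V_p = 160.07/230 = 0.696 A.

I_p ≈ 0.696 A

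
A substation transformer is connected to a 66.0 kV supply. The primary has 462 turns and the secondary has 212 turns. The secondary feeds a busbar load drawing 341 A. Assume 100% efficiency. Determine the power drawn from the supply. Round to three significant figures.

P ≈ 1.03×10^7 W

I_p = I_s × N_s/N_p = 341 × 212/462 = 156.48 A.
P = V_p I_p = 66000 × 156.48 = 1.03×10^7 W.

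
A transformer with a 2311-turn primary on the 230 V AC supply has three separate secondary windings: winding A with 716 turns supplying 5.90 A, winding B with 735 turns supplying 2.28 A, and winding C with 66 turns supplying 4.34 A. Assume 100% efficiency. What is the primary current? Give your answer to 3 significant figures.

V_A = 230 × 716/2311 = 71.259 V; V_B = 230 × 735/2311 = 73.150 V; V_C = 230 × 66/2311 = 6.5686 V.
P_out = V_A I_A + V_B I_B + V_C I_C = 71.259×5.90 + 73.150×2.28 + 6.5686×4.34 = 420.43 + 166.78 + 28.508 = 615.72 W.
Ideal ⇒ P_in = P_out, so I_p = P_out/V_p = 615.72/230 = 2.68 A.

I_p ≈ 2.68 A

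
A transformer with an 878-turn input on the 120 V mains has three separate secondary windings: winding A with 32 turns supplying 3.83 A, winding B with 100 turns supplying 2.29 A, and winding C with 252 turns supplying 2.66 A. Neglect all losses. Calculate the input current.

V_A = 120 × 32/878 = 4.3736 V; V_B = 120 × 100/878 = 13.667 V; V_C = 120 × 252/878 = 34.442 V.
P_out = V_A I_A + V_B I_B + V_C I_C = 4.3736×3.83 + 13.667×2.29 + 34.442×2.66 = 16.751 + 31.298 + 91.615 = 139.66 W.
Ideal ⇒ P_in = P_out, so I_in = P_out/V_in = 139.66/120 = 1.16 A.

I_in ≈ 1.16 A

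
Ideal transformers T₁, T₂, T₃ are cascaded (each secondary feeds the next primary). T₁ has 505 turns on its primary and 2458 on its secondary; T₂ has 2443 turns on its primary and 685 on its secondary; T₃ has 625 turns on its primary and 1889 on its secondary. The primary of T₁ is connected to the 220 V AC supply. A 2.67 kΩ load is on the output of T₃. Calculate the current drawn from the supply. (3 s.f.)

Secondary of T₁: V = 220.00 × 2458/505 = 1070.8 V.
Secondary of T₂: V = 1070.8 × 685/2443 = 300.25 V.
Secondary of T₃: V = 300.25 × 1889/625 = 907.47 V.
I_load = 907.47/2670 = 0.33988 A, so P_out = 907.47 × 0.33988 = 308.43 W.
All ideal ⇒ P_in = P_out, so I_supply = 308.43/220 = 1.40 A.

I_supply ≈ 1.40 A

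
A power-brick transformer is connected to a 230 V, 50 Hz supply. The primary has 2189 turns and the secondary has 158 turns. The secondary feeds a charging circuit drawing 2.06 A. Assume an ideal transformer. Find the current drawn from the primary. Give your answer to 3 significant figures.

For an ideal transformer I_p N_p = I_s N_s, so I_p = 2.06 × 158/2189 = 0.149 A.

I_p ≈ 0.149 A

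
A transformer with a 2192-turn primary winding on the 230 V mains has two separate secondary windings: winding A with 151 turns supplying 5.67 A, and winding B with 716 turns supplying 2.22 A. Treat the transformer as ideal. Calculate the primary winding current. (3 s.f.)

I_p ≈ 1.12 A

V_A = 230 × 151/2192 = 15.844 V; V_B = 230 × 716/2192 = 75.128 V.
P_out = V_A I_A + V_B I_B = 15.844×5.67 + 75.128×2.22 = 89.835 + 166.78 = 256.62 W.
Ideal ⇒ P_in = P_out, so I_p = P_out/V_p = 256.62/230 = 1.12 A.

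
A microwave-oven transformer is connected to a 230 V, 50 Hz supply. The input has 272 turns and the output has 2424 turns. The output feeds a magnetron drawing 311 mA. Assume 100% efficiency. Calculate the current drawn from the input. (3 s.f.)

For an ideal transformer I_in N_in = I_out N_out, so I_in = 0.311 × 2424/272 = 2.77 A.

I_in ≈ 2.77 A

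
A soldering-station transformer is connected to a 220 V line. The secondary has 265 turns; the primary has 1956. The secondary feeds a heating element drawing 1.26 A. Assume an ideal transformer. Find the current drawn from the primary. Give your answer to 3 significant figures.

For an ideal transformer I_p N_p = I_s N_s, so I_p = 1.26 × 265/1956 = 0.171 A.

I_p ≈ 0.171 A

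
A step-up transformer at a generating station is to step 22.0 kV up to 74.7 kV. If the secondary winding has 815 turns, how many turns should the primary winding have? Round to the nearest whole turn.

N_p = 240 turns

N_p/N_s = V_p/V_s, so N_p = 815 × 22000/74700 = 240.0 ≈ 240 turns.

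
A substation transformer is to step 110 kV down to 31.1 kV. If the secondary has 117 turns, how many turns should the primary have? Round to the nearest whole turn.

N_p = 414 turns

N_p/N_s = V_p/V_s, so N_p = 117 × 110000/31100 = 413.8 ≈ 414 turns.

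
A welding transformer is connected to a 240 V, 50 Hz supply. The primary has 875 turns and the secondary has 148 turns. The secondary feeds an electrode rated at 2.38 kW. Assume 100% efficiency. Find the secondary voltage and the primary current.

V_s ≈ 40.6 V, I_p ≈ 9.92 A

V_s = V_p × N_s/N_p = 240 × 148/875 = 40.594 V.
I_s = P/V_s = 2380/40.594 = 58.629 A.
I_p = I_s × N_s/N_p = 58.629 × 148/875 = 9.92 A.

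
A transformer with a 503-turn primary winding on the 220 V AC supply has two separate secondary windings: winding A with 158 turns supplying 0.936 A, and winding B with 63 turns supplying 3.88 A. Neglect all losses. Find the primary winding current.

I_p ≈ 0.780 A

V_A = 220 × 158/503 = 69.105 V; V_B = 220 × 63/503 = 27.555 V.
P_out = V_A I_A + V_B I_B = 69.105×0.936 + 27.555×3.88 = 64.683 + 106.91 = 171.59 W.
Ideal ⇒ P_in = P_out, so I_p = P_out/V_p = 171.59/220 = 0.780 A.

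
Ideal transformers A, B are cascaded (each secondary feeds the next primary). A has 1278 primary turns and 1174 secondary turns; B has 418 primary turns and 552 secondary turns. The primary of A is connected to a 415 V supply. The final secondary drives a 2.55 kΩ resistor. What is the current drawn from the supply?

I_supply ≈ 0.240 A

Secondary of A: V = 415.00 × 1174/1278 = 381.23 V.
Secondary of B: V = 381.23 × 552/418 = 503.44 V.
I_load = 503.44/2550 = 0.19743 A, so P_out = 503.44 × 0.19743 = 99.393 W.
All ideal ⇒ P_in = P_out, so I_supply = 99.393/415 = 0.240 A.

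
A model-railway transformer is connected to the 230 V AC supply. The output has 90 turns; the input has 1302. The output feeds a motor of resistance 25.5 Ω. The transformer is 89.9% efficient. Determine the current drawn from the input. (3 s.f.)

V_out = 230 × 90/1302 = 15.899 V.
I_out = V_out/R = 15.899/25.5 = 0.62348 A.
P_out = V_out I_out = 15.899 × 0.62348 = 9.9124 W.
P_in = P_out/η = 9.9124/0.899 = 11.026 W.
I_in = P_in/V_in = 11.026/230 = 0.0479 A.

I_in ≈ 0.0479 A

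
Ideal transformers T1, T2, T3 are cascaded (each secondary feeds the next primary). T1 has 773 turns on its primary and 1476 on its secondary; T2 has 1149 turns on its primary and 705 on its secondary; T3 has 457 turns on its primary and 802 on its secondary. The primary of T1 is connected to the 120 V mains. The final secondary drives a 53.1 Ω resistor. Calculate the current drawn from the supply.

I_supply ≈ 9.55 A

Secondary of T1: V = 120.00 × 1476/773 = 229.13 V.
Secondary of T2: V = 229.13 × 705/1149 = 140.59 V.
Secondary of T3: V = 140.59 × 802/457 = 246.73 V.
I_load = 246.73/53.1 = 4.6464 A, so P_out = 246.73 × 4.6464 = 1146.4 W.
All ideal ⇒ P_in = P_out, so I_supply = 1146.4/120 = 9.55 A.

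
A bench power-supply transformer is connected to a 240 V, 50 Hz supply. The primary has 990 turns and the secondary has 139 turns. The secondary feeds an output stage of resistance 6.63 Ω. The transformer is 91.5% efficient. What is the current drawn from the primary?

V_s = 240 × 139/990 = 33.697 V.
I_s = V_s/R = 33.697/6.63 = 5.0825 A.
P_out = V_s I_s = 33.697 × 5.0825 = 171.26 W.
P_in = P_out/η = 171.26/0.915 = 187.17 W.
I_p = P_in/V_p = 187.17/240 = 0.780 A.

I_p ≈ 0.780 A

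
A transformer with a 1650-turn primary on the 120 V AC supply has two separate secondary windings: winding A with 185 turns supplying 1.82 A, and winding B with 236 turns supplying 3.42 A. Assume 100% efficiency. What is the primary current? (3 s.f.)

V_A = 120 × 185/1650 = 13.455 V; V_B = 120 × 236/1650 = 17.164 V.
P_out = V_A I_A + V_B I_B = 13.455×1.82 + 17.164×3.42 = 24.487 + 58.700 = 83.187 W.
Ideal ⇒ P_in = P_out, so I_p = P_out/V_p = 83.187/120 = 0.693 A.

I_p ≈ 0.693 A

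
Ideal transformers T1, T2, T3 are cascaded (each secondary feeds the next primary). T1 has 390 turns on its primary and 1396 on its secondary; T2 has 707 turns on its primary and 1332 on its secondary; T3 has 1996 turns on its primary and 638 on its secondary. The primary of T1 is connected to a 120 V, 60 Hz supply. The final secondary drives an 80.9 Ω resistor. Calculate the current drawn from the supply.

Secondary of T1: V = 120.00 × 1396/390 = 429.54 V.
Secondary of T2: V = 429.54 × 1332/707 = 809.26 V.
Secondary of T3: V = 809.26 × 638/1996 = 258.67 V.
I_load = 258.67/80.9 = 3.1974 A, so P_out = 258.67 × 3.1974 = 827.08 W.
All ideal ⇒ P_in = P_out, so I_supply = 827.08/120 = 6.89 A.

I_supply ≈ 6.89 A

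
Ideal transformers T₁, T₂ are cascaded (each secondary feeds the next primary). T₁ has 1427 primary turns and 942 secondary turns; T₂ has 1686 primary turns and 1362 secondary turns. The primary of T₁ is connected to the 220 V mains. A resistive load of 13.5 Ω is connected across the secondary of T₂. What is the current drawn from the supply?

Secondary of T₁: V = 220.00 × 942/1427 = 145.23 V.
Secondary of T₂: V = 145.23 × 1362/1686 = 117.32 V.
I_load = 117.32/13.5 = 8.6903 A, so P_out = 117.32 × 8.6903 = 1019.5 W.
All ideal ⇒ P_in = P_out, so I_supply = 1019.5/220 = 4.63 A.

I_supply ≈ 4.63 A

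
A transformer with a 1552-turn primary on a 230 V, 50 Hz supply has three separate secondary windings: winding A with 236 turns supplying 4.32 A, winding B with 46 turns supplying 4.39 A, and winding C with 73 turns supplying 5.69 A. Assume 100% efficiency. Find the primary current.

V_A = 230 × 236/1552 = 34.974 V; V_B = 230 × 46/1552 = 6.8170 V; V_C = 230 × 73/1552 = 10.818 V.
P_out = V_A I_A + V_B I_B + V_C I_C = 34.974×4.32 + 6.8170×4.39 + 10.818×5.69 = 151.09 + 29.927 + 61.556 = 242.57 W.
Ideal ⇒ P_in = P_out, so I_p = P_out/V_p = 242.57/230 = 1.05 A.

I_p ≈ 1.05 A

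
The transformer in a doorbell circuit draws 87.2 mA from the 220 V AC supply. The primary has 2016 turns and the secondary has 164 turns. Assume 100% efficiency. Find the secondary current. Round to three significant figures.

I_s/I_p = N_p/N_s, so I_s = 0.0872 × 2016/164 = 1.07 A.

I_s ≈ 1.07 A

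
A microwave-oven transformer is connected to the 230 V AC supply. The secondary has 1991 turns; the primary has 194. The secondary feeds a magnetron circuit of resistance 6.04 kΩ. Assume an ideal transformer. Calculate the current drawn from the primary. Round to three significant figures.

I_p ≈ 4.01 A

V_s = V_p × N_s/N_p = 230 × 1991/194 = 2360.5 V.
I_s = V_s/R = 2360.5/6040 = 0.39081 A.
For an ideal transformer I_p N_p = I_s N_s, so I_p = 0.39081 × 1991/194 = 4.01 A.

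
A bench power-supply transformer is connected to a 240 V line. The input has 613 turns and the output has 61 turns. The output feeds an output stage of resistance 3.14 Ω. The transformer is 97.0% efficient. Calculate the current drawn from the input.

V_out = 240 × 61/613 = 23.883 V.
I_out = V_out/R = 23.883/3.14 = 7.6059 A.
P_out = V_out I_out = 23.883 × 7.6059 = 181.65 W.
P_in = P_out/η = 181.65/0.970 = 187.27 W.
I_in = P_in/V_in = 187.27/240 = 0.780 A.

I_in ≈ 0.780 A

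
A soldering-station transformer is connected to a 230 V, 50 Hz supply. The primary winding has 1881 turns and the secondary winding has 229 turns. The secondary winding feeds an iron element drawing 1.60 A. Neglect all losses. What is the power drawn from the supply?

P ≈ 44.8 W

I_p = I_s × N_s/N_p = 1.60 × 229/1881 = 0.19479 A.
P = V_p I_p = 230 × 0.19479 = 44.8 W.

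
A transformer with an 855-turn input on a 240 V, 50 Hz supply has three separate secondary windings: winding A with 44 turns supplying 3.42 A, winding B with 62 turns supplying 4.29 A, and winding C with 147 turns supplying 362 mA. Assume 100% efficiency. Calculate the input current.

V_A = 240 × 44/855 = 12.351 V; V_B = 240 × 62/855 = 17.404 V; V_C = 240 × 147/855 = 41.263 V.
P_out = V_A I_A + V_B I_B + V_C I_C = 12.351×3.42 + 17.404×4.29 + 41.263×0.362 = 42.240 + 74.661 + 14.937 = 131.84 W.
Ideal ⇒ P_in = P_out, so I_in = P_out/V_in = 131.84/240 = 0.549 A.

I_in ≈ 0.549 A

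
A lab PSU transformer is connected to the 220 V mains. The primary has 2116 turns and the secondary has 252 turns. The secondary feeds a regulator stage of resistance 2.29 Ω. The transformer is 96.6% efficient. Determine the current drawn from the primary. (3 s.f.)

V_s = 220 × 252/2116 = 26.200 V.
I_s = V_s/R = 26.200/2.29 = 11.441 A.
P_out = V_s I_s = 26.200 × 11.441 = 299.76 W.
P_in = P_out/η = 299.76/0.966 = 310.31 W.
I_p = P_in/V_p = 310.31/220 = 1.41 A.

I_p ≈ 1.41 A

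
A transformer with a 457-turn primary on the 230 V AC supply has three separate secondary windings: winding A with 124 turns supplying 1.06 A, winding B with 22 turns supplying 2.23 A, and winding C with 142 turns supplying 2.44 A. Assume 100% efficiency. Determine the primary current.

I_p ≈ 1.15 A

V_A = 230 × 124/457 = 62.407 V; V_B = 230 × 22/457 = 11.072 V; V_C = 230 × 142/457 = 71.466 V.
P_out = V_A I_A + V_B I_B + V_C I_C = 62.407×1.06 + 11.072×2.23 + 71.466×2.44 = 66.151 + 24.691 + 174.38 = 265.22 W.
Ideal ⇒ P_in = P_out, so I_p = P_out/V_p = 265.22/230 = 1.15 A.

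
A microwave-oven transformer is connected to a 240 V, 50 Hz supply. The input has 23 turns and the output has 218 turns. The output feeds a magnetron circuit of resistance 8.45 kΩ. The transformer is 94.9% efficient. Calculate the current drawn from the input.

V_out = 240 × 218/23 = 2274.8 V.
I_out = V_out/R = 2274.8/8450 = 0.26921 A.
P_out = V_out I_out = 2274.8 × 0.26921 = 612.38 W.
P_in = P_out/η = 612.38/0.949 = 645.29 W.
I_in = P_in/V_in = 645.29/240 = 2.69 A.

I_in ≈ 2.69 A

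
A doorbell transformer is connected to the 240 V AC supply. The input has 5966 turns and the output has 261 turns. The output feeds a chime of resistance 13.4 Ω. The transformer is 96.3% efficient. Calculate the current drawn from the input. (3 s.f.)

I_in ≈ 0.0356 A

V_out = 240 × 261/5966 = 10.499 V.
I_out = V_out/R = 10.499/13.4 = 0.78354 A.
P_out = V_out I_out = 10.499 × 0.78354 = 8.2268 W.
P_in = P_out/η = 8.2268/0.963 = 8.5429 W.
I_in = P_in/V_in = 8.5429/240 = 0.0356 A.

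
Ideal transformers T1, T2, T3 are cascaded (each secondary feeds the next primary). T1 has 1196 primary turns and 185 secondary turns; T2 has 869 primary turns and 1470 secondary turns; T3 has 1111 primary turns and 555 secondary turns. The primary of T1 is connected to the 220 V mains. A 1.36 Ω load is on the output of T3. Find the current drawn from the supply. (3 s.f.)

I_supply ≈ 2.76 A

After T1: V = 220.00 × 185/1196 = 34.030 V.
After T2: V = 34.030 × 1470/869 = 57.565 V.
After T3: V = 57.565 × 555/1111 = 28.757 V.
I_load = 28.757/1.36 = 21.145 A, so P_out = 28.757 × 21.145 = 608.05 W.
All ideal ⇒ P_in = P_out, so I_supply = 608.05/220 = 2.76 A.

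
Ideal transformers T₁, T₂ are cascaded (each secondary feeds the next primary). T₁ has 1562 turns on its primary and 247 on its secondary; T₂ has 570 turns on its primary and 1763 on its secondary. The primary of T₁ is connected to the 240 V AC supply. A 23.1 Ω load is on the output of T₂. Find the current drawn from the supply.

After T₁: V = 240.00 × 247/1562 = 37.951 V.
After T₂: V = 37.951 × 1763/570 = 117.38 V.
I_load = 117.38/23.1 = 5.0815 A, so P_out = 117.38 × 5.0815 = 596.48 W.
All ideal ⇒ P_in = P_out, so I_supply = 596.48/240 = 2.49 A.

I_supply ≈ 2.49 A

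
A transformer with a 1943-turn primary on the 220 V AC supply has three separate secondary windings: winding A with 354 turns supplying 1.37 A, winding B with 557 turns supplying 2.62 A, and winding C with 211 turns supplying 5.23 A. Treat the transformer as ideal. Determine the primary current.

I_p ≈ 1.57 A

V_A = 220 × 354/1943 = 40.082 V; V_B = 220 × 557/1943 = 63.067 V; V_C = 220 × 211/1943 = 23.891 V.
P_out = V_A I_A + V_B I_B + V_C I_C = 40.082×1.37 + 63.067×2.62 + 23.891×5.23 = 54.913 + 165.24 + 124.95 = 345.10 W.
Ideal ⇒ P_in = P_out, so I_p = P_out/V_p = 345.10/220 = 1.57 A.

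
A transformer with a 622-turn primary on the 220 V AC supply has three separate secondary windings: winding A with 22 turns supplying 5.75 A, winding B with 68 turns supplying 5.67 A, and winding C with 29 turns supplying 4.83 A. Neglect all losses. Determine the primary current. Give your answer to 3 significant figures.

V_A = 220 × 22/622 = 7.7814 V; V_B = 220 × 68/622 = 24.051 V; V_C = 220 × 29/622 = 10.257 V.
P_out = V_A I_A + V_B I_B + V_C I_C = 7.7814×5.75 + 24.051×5.67 + 10.257×4.83 = 44.743 + 136.37 + 49.542 = 230.66 W.
Ideal ⇒ P_in = P_out, so I_p = P_out/V_p = 230.66/220 = 1.05 A.

I_p ≈ 1.05 A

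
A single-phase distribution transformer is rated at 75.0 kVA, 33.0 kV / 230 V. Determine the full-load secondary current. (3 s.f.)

I_s ≈ 326 A

I_s = S/V_s = 75000/230 = 326 A.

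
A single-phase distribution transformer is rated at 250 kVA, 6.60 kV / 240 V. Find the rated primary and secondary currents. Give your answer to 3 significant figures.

I_p ≈ 37.9 A, I_s ≈ 1040 A

I_p = S/V_p = 250000/6600 = 37.9 A.
I_s = S/V_s = 250000/240 = 1040 A.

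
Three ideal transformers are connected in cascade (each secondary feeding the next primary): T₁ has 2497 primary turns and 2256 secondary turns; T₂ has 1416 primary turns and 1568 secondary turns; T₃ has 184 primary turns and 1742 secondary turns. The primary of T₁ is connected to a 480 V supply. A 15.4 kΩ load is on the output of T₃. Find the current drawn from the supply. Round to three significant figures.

After T₁: V = 480.00 × 2256/2497 = 433.67 V.
After T₂: V = 433.67 × 1568/1416 = 480.22 V.
After T₃: V = 480.22 × 1742/184 = 4546.5 V.
I_load = 4546.5/15400 = 0.29523 A, so P_out = 4546.5 × 0.29523 = 1342.2 W.
All ideal ⇒ P_in = P_out, so I_supply = 1342.2/480 = 2.80 A.

I_supply ≈ 2.80 A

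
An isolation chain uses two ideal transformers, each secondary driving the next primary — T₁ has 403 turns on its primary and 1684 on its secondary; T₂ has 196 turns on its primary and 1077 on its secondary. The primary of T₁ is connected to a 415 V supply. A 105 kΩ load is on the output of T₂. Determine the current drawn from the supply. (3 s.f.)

Secondary of T₁: V = 415.00 × 1684/403 = 1734.1 V.
Secondary of T₂: V = 1734.1 × 1077/196 = 9528.9 V.
I_load = 9528.9/105000 = 0.090752 A, so P_out = 9528.9 × 0.090752 = 864.77 W.
All ideal ⇒ P_in = P_out, so I_supply = 864.77/415 = 2.08 A.

I_supply ≈ 2.08 A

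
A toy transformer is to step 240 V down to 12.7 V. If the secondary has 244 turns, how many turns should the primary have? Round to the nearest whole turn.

N_p/N_s = V_p/V_s, so N_p = 244 × 240/12.7 = 4611.0 ≈ 4611 turns.

N_p = 4611 turns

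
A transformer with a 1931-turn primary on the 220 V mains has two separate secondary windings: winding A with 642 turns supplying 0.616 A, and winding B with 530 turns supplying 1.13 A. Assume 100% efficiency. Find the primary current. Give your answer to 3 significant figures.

I_p ≈ 0.515 A

V_A = 220 × 642/1931 = 73.143 V; V_B = 220 × 530/1931 = 60.383 V.
P_out = V_A I_A + V_B I_B = 73.143×0.616 + 60.383×1.13 = 45.056 + 68.233 = 113.29 W.
Ideal ⇒ P_in = P_out, so I_p = P_out/V_p = 113.29/220 = 0.515 A.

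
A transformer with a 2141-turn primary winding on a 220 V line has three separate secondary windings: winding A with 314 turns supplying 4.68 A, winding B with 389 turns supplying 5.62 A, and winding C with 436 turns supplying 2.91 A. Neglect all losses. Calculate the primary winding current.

V_A = 220 × 314/2141 = 32.265 V; V_B = 220 × 389/2141 = 39.972 V; V_C = 220 × 436/2141 = 44.801 V.
P_out = V_A I_A + V_B I_B + V_C I_C = 32.265×4.68 + 39.972×5.62 + 44.801×2.91 = 151.00 + 224.64 + 130.37 = 506.02 W.
Ideal ⇒ P_in = P_out, so I_p = P_out/V_p = 506.02/220 = 2.30 A.

I_p ≈ 2.30 A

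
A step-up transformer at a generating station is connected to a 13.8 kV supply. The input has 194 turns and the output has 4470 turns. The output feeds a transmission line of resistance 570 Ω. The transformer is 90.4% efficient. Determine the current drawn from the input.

I_in ≈ 14200 A

V_out = 13800 × 4470/194 = 317970 V.
I_out = V_out/R = 317970/570 = 557.84 A.
P_out = V_out I_out = 317970 × 557.84 = 1.7738×10^8 W.
P_in = P_out/η = 1.7738×10^8/0.904 = 1.9621×10^8 W.
I_in = P_in/V_in = 1.9621×10^8/13800 = 14200 A.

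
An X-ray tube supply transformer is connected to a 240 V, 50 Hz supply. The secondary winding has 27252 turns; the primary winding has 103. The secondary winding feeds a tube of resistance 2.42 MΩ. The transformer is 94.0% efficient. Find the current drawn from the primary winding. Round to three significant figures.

V_s = 240 × 27252/103 = 63500 V.
I_s = V_s/R = 63500/(2.42×10^6) = 0.026240 A.
P_out = V_s I_s = 63500 × 0.026240 = 1666.2 W.
P_in = P_out/η = 1666.2/0.940 = 1772.6 W.
I_p = P_in/V_p = 1772.6/240 = 7.39 A.

I_p ≈ 7.39 A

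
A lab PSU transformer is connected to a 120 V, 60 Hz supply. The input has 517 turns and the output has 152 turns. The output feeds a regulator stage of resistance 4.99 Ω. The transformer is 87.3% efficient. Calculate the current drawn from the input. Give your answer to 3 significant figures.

I_in ≈ 2.38 A

V_out = 120 × 152/517 = 35.280 V.
I_out = V_out/R = 35.280/4.99 = 7.0702 A.
P_out = V_out I_out = 35.280 × 7.0702 = 249.44 W.
P_in = P_out/η = 249.44/0.873 = 285.73 W.
I_in = P_in/V_in = 285.73/120 = 2.38 A.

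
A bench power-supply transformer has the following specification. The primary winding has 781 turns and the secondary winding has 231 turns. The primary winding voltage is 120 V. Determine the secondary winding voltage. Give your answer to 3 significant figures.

V_s/V_p = N_s/N_p, so V_s = 120 × 231/781 = 35.5 V.

V_s ≈ 35.5 V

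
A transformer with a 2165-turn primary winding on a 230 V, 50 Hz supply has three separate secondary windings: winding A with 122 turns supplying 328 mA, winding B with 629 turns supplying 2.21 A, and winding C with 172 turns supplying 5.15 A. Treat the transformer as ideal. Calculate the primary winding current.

I_p ≈ 1.07 A

V_A = 230 × 122/2165 = 12.961 V; V_B = 230 × 629/2165 = 66.822 V; V_C = 230 × 172/2165 = 18.273 V.
P_out = V_A I_A + V_B I_B + V_C I_C = 12.961×0.328 + 66.822×2.21 + 18.273×5.15 = 4.2511 + 147.68 + 94.103 = 246.03 W.
Ideal ⇒ P_in = P_out, so I_p = P_out/V_p = 246.03/230 = 1.07 A.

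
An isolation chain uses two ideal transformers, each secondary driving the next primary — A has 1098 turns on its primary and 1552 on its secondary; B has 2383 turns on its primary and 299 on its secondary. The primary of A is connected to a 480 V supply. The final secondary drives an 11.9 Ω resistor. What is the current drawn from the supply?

After A: V = 480.00 × 1552/1098 = 678.47 V.
After B: V = 678.47 × 299/2383 = 85.129 V.
I_load = 85.129/11.9 = 7.1537 A, so P_out = 85.129 × 7.1537 = 608.99 W.
All ideal ⇒ P_in = P_out, so I_supply = 608.99/480 = 1.27 A.

I_supply ≈ 1.27 A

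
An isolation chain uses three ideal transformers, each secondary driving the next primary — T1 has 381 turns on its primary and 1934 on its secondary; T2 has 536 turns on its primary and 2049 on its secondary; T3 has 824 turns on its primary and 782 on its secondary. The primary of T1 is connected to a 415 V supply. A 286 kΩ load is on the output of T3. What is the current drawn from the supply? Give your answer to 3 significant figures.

Secondary of T1: V = 415.00 × 1934/381 = 2106.6 V.
Secondary of T2: V = 2106.6 × 2049/536 = 8053.0 V.
Secondary of T3: V = 8053.0 × 782/824 = 7642.5 V.
I_load = 7642.5/286000 = 0.026722 A, so P_out = 7642.5 × 0.026722 = 204.22 W.
All ideal ⇒ P_in = P_out, so I_supply = 204.22/415 = 0.492 A.

I_supply ≈ 0.492 A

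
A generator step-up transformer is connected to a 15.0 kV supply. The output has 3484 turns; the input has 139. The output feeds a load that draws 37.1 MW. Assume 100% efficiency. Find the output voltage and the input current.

V_out ≈ 376000 V, I_in ≈ 2470 A

V_out = V_in × N_out/N_in = 15000 × 3484/139 = 375970 V.
I_out = P/V_out = 3.71×10^7/375970 = 98.678 A.
I_in = I_out × N_out/N_in = 98.678 × 3484/139 = 2470 A.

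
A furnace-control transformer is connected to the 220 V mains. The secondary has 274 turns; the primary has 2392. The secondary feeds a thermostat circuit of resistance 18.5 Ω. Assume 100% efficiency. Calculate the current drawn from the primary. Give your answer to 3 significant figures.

V_s = V_p × N_s/N_p = 220 × 274/2392 = 25.201 V.
I_s = V_s/R = 25.201/18.5 = 1.3622 A.
For an ideal transformer I_p N_p = I_s N_s, so I_p = 1.3622 × 274/2392 = 0.156 A.

I_p ≈ 0.156 A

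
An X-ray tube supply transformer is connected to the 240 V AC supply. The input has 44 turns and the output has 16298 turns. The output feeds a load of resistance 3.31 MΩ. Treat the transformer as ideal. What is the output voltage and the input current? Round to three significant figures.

V_out ≈ 88900 V, I_in ≈ 9.95 A

V_out = V_in × N_out/N_in = 240 × 16298/44 = 88898 V.
I_out = V_out/R = 88898/(3.31×10^6) = 0.026857 A.
I_in = I_out × N_out/N_in = 0.026857 × 16298/44 = 9.95 A.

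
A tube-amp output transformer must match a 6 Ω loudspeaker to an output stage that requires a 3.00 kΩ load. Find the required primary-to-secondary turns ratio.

Z_p/Z_s = (N_p/N_s)², so N_p/N_s = √(3000/6) = √500 = 22.4.

N_p/N_s ≈ 22.4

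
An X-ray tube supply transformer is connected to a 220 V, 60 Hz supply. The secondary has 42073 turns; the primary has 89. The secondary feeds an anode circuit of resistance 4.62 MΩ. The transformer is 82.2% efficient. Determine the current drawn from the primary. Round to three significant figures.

V_s = 220 × 42073/89 = 104000 V.
I_s = V_s/R = 104000/(4.62×10^6) = 0.022511 A.
P_out = V_s I_s = 104000 × 0.022511 = 2341.2 W.
P_in = P_out/η = 2341.2/0.822 = 2848.1 W.
I_p = P_in/V_p = 2848.1/220 = 12.9 A.

I_p ≈ 12.9 A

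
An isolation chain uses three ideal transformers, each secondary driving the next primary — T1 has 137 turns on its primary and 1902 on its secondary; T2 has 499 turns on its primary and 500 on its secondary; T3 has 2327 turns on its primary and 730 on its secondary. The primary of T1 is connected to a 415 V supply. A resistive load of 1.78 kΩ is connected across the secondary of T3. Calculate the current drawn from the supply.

I_supply ≈ 4.44 A

Secondary of T1: V = 415.00 × 1902/137 = 5761.5 V.
Secondary of T2: V = 5761.5 × 500/499 = 5773.1 V.
Secondary of T3: V = 5773.1 × 730/2327 = 1811.1 V.
I_load = 1811.1/1780 = 1.0175 A, so P_out = 1811.1 × 1.0175 = 1842.7 W.
All ideal ⇒ P_in = P_out, so I_supply = 1842.7/415 = 4.44 A.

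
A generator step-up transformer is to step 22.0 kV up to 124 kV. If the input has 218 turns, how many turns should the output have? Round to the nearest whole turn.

N_out/N_in = V_out/V_in, so N_out = 218 × 124000/22000 = 1228.7 ≈ 1229 turns.

N_out = 1229 turns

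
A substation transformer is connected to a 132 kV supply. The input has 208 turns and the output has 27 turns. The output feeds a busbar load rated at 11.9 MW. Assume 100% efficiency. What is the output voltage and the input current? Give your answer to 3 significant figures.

V_out = V_in × N_out/N_in = 132000 × 27/208 = 17135 V.
I_out = P/V_out = 1.19×10^7/17135 = 694.50 A.
I_in = I_out × N_out/N_in = 694.50 × 27/208 = 90.2 A.

V_out ≈ 17100 V, I_in ≈ 90.2 A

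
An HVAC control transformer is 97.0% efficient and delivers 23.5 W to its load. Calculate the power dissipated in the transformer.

P_in = P_out/η = 23.5/0.970 = 24.2268 W.
P_loss = P_in − P_out = 24.2268 − 23.5 = 0.727 W.

P_loss ≈ 0.727 W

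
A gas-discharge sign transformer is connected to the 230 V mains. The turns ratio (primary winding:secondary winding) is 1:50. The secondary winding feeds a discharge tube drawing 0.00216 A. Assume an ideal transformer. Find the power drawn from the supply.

I_p = I_s × N_s/N_p = 0.00216 × 50/1 = 0.10800 A.
P = V_p I_p = 230 × 0.10800 = 24.8 W.

P ≈ 24.8 W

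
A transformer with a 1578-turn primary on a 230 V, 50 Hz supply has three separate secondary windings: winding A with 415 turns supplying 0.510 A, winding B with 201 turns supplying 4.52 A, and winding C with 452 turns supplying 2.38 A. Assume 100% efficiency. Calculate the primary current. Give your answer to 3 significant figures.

V_A = 230 × 415/1578 = 60.488 V; V_B = 230 × 201/1578 = 29.297 V; V_C = 230 × 452/1578 = 65.881 V.
P_out = V_A I_A + V_B I_B + V_C I_C = 60.488×0.510 + 29.297×4.52 + 65.881×2.38 = 30.849 + 132.42 + 156.80 = 320.07 W.
Ideal ⇒ P_in = P_out, so I_p = P_out/V_p = 320.07/230 = 1.39 A.

I_p ≈ 1.39 A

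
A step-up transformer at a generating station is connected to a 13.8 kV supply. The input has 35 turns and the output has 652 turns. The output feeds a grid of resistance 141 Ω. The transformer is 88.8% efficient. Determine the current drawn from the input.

V_out = 13800 × 652/35 = 257070 V.
I_out = V_out/R = 257070/141 = 1823.2 A.
P_out = V_out I_out = 257070 × 1823.2 = 4.6870×10^8 W.
P_in = P_out/η = 4.6870×10^8/0.888 = 5.2782×10^8 W.
I_in = P_in/V_in = 5.2782×10^8/13800 = 38200 A.

I_in ≈ 38200 A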